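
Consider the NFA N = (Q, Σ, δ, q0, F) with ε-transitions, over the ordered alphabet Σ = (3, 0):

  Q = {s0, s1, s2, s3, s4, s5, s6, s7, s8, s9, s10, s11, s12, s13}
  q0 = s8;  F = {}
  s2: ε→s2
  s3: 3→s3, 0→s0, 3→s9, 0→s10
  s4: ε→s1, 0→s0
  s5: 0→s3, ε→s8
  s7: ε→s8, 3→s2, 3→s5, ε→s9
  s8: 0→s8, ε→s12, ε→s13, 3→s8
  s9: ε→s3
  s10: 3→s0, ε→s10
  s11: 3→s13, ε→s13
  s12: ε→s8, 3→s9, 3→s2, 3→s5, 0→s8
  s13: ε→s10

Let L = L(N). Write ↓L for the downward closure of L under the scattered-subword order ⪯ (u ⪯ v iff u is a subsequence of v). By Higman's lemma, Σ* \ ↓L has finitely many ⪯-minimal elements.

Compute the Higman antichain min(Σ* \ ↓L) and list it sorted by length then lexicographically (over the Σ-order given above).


|Q|=14, |F|=0, |δ|=28 (12 ε).
min D↑ (1 st, q0=0, F={0}): 0:3→0,0→0 (ε-aug+det+¬).
ε ∈ L(D↑) — L = ∅.

A = [ε].


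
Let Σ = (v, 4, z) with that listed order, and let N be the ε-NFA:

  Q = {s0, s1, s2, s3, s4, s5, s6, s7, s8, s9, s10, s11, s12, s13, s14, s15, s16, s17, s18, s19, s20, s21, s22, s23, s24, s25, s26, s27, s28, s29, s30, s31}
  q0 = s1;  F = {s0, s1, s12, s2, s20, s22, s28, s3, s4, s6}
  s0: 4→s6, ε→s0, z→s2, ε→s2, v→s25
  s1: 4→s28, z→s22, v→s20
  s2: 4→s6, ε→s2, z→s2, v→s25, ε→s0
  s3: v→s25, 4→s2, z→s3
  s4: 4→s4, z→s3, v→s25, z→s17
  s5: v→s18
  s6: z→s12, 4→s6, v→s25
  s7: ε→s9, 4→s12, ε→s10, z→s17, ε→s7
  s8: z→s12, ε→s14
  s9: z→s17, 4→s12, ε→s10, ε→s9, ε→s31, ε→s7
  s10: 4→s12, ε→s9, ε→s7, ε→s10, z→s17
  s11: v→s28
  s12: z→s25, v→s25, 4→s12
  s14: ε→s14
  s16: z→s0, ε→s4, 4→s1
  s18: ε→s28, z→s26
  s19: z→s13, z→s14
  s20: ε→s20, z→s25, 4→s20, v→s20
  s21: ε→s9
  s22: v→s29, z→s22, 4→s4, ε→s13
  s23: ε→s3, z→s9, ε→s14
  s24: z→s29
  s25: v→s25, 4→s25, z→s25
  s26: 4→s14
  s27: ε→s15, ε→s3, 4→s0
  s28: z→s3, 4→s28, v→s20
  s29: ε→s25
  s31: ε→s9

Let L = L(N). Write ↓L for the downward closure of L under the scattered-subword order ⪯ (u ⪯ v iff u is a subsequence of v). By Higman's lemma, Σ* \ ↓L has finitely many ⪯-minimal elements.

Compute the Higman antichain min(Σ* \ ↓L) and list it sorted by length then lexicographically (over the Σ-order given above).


|Q|=32, |F|=10, |δ|=79 (27 ε).
min D↑ (10 st, q0=0, F={4}): 0:v→1,4→2,z→3 1:v→1,4→1,z→4 2:v→1,4→2,z→5 3:v→4,4→6,z→3 4:v→4,4→4,z→4 5:v→4,4→7,z→5 6:v→4,4→6,z→5 7:v→4,4→8,z→7 8:v→4,4→8,z→9 9:v→4,4→9,z→4.
'vz': run [14, 3, 1] end={s25} ∉↓L; 2/2 deletions ∈↓L.
'zv': |S_i|=[14, 11, 2] end={s25,s29} rej; 2/2 del acc.
'4z44zz': run [14, 10, 7, 5, 3, 2, 1] end={s25} rej; 6/6 deletions ∈↓L.
3 words, ⪯-incomp.

A = [vz, zv, 4z44zz].


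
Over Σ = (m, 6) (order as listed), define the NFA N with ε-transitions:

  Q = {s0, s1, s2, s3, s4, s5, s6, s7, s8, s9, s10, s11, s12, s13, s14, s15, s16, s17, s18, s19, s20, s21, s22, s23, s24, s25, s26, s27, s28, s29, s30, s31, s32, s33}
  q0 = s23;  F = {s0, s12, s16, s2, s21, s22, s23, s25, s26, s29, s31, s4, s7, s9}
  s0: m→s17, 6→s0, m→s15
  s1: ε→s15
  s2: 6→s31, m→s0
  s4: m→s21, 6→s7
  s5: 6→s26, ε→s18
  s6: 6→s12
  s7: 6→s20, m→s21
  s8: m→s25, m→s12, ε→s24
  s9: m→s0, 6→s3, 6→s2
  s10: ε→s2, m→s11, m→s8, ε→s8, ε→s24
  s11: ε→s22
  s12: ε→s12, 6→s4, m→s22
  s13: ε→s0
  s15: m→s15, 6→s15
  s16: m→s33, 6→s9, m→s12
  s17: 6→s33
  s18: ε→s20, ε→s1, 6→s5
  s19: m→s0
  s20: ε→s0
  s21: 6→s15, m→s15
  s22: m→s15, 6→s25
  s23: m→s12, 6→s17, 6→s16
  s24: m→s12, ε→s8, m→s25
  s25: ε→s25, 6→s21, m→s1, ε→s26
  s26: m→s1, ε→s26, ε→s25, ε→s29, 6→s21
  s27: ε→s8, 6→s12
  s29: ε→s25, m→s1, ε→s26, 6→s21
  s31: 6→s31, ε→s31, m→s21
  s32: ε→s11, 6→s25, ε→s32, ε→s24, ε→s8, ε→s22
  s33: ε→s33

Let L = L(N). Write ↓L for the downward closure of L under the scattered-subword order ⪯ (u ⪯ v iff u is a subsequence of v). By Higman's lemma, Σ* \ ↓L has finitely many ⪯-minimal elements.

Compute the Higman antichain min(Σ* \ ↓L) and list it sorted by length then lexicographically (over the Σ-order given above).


Antichain: [mmm, m6m6, 66mm, mm666, m666m, 6666m6].

|Q|=34, |F|=14, |δ|=75 (28 ε).
min D↑ (13 st, q0=0, F={6}): 0:m→1,6→2 1:m→3,6→4 2:m→1,6→5 3:m→6,6→7 4:m→8,6→9 5:m→10,6→11 6:m→6,6→6 7:m→6,6→8 8:m→6,6→6 9:m→8,6→10 10:m→6,6→10 11:m→10,6→12 12:m→8,6→12 [Hopcroft].
'mmm': run [20, 14, 9, 2] end={s1,s15} rej; 3/3 single-dels accept.
'm6m6': |S_i|=[20, 14, 12, 5, 2] end={s15,s33} rej; 4/4 del acc.
'66mm': |S_i|=[20, 19, 16, 6, 3] end={s15,s17,s33} rej; 4/4 del acc.
'mm666': |S_i|=[20, 14, 9, 7, 2, 1] end={s15} — reject; 5/5 del acc.
'm666m': |S_i|=[20, 14, 12, 7, 5, 3] end={s15,s17,s33} ∉↓L; 5/5 del acc.
'6666m6': N↓-sim [20, 19, 16, 10, 7, 4, 2] end={s15,s33} — reject; 6/6 deletions ∈↓L.
6 obstructions.


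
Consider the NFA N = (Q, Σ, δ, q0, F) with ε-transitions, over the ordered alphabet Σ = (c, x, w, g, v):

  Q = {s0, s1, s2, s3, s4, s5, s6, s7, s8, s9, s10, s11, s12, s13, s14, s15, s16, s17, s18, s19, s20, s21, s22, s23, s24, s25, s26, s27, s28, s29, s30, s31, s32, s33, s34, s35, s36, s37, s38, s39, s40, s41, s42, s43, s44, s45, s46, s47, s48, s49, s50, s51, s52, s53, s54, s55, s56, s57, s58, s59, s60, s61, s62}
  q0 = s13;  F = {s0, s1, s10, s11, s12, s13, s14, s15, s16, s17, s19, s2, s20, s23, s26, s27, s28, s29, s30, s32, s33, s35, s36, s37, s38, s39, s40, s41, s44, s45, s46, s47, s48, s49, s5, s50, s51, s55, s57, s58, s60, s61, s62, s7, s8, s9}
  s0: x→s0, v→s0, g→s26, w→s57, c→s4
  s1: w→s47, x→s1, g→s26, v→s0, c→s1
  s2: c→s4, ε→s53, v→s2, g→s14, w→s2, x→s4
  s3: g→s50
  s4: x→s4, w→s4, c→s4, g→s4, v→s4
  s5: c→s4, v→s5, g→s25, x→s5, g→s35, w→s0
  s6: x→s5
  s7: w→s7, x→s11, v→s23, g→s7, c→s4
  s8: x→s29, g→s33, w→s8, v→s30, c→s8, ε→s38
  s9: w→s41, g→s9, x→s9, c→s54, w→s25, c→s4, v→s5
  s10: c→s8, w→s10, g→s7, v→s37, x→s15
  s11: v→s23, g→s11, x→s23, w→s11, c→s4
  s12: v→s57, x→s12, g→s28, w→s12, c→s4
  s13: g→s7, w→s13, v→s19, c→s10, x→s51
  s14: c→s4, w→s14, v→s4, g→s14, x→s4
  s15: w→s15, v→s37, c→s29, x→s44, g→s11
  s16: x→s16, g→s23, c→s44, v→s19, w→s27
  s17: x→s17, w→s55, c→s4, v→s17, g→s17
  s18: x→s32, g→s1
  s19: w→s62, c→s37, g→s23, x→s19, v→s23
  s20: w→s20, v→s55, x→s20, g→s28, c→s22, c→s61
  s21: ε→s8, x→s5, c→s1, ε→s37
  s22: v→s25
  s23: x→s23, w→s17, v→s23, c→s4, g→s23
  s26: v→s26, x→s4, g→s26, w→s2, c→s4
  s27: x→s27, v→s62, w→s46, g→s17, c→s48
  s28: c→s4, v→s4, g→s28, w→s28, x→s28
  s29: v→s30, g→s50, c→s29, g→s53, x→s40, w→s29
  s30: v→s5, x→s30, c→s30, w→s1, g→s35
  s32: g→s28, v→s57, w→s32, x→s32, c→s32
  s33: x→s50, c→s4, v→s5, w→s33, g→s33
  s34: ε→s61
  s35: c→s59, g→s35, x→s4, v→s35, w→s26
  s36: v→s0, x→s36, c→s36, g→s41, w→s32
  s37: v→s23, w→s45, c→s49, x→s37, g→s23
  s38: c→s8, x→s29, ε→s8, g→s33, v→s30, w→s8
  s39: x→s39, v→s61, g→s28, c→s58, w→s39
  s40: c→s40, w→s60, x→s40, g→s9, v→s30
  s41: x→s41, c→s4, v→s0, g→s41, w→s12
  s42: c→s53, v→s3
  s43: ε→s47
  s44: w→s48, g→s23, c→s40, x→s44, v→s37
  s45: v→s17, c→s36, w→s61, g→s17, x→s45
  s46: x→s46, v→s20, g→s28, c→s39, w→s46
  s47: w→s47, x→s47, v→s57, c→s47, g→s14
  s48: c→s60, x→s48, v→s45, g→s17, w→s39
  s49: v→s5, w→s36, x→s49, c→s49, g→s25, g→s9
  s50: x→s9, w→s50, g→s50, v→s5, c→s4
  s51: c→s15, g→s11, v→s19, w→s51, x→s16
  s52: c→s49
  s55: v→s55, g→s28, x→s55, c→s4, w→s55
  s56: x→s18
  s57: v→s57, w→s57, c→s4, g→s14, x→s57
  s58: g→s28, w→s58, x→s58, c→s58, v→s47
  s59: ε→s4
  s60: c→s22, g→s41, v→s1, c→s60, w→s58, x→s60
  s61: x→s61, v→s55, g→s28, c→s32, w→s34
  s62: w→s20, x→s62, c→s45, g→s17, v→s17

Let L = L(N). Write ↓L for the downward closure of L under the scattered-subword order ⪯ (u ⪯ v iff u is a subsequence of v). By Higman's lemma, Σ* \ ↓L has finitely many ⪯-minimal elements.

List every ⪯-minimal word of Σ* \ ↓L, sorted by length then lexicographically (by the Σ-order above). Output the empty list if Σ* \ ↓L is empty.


|Q|=63, |F|=46, |δ|=261 (8 ε).
min D↑ (46 st, q0=0, F={10}): 0:c→1,x→2,w→0,g→3,v→4 1:c→5,x→6,w→1,g→3,v→7 2:c→6,x→8,w→2,g→9,v→4 3:c→10,x→9,w→3,g→3,v→11 4:c→7,x→4,w→12,g→11,v→11 5:c→5,x→13,w→5,g→14,v→15 6:c→13,x→16,w→6,g→9,v→7 7:c→17,x→7,w→18,g→11,v→11 8:c→16,x→8,w→19,g→11,v→4 9:c→10,x→11,w→9,g→9,v→11 10:c→10,x→10,w→10,g→10,v→10 11:c→10,x→11,w→20,g→11,v→11 12:c→18,x→12,w→21,g→20,v→20 13:c→13,x→22,w→13,g→23,v→15 14:c→10,x→23,w→14,g→14,v→24 15:c→15,x→15,w→25,g→26,v→24 16:c→22,x→16,w→27,g→11,v→7 17:c→17,x→17,w→28,g→29,v→24 18:c→28,x→18,w→30,g→20,v→20 19:c→27,x→19,w→31,g→20,v→12 20:c→10,x→20,w→32,g→20,v→20 21:c→30,x→21,w→21,g→33,v→32 22:c→22,x→22,w→34,g→29,v→15 23:c→10,x→29,w→23,g→23,v→24 24:c→10,x→24,w→35,g→26,v→24 25:c→25,x→25,w→36,g→37,v→35 26:c→10,x→10,w→37,g→26,v→26 27:c→34,x→27,w→38,g→20,v→18 28:c→28,x→28,w→39,g→40,v→35 29:c→10,x→29,w→40,g→29,v→24 30:c→39,x→30,w→30,g→33,v→32 31:c→38,x→31,w→31,g→33,v→21 32:c→10,x→32,w→32,g→33,v→32 33:c→10,x→33,w→33,g→33,v→10 34:c→34,x→34,w→41,g→40,v→25 35:c→10,x→35,w→42,g→37,v→35 36:c→36,x→36,w→36,g→43,v→42 37:c→10,x→10,w→44,g→37,v→37 38:c→41,x→38,w→38,g→33,v→30 39:c→39,x→39,w→39,g→33,v→42 40:c→10,x→40,w→45,g→40,v→35 41:c→41,x→41,w→41,g→33,v→36 42:c→10,x→42,w→42,g→43,v→42 43:c→10,x→10,w→43,g→43,v→10 44:c→10,x→10,w→44,g→43,v→44 45:c→10,x→45,w→45,g→33,v→42.
'gc': N↓-sim [53, 23, 3] end={s4,s54,s59} — reject; 2/2 del acc.
'vvc': |S_i|=[53, 33, 15, 2] end={s4,s59} — reject; 3/3 deletions ∈↓L.
'ccvgx': N↓-sim [53, 45, 31, 14, 8, 1] end={s4} ∉↓L; 5/5 deletions ∈↓L.
'vwwgv': N↓-sim [53, 33, 23, 15, 3, 1] end={s4} ∉↓L; 5/5 single-dels accept.
'xxwwgv': run [53, 47, 42, 29, 18, 3, 1] end={s4} ∉↓L; 6/6 single-dels accept.
5 obstructions.

Antichain: [gc, vvc, ccvgx, vwwgv, xxwwgv].


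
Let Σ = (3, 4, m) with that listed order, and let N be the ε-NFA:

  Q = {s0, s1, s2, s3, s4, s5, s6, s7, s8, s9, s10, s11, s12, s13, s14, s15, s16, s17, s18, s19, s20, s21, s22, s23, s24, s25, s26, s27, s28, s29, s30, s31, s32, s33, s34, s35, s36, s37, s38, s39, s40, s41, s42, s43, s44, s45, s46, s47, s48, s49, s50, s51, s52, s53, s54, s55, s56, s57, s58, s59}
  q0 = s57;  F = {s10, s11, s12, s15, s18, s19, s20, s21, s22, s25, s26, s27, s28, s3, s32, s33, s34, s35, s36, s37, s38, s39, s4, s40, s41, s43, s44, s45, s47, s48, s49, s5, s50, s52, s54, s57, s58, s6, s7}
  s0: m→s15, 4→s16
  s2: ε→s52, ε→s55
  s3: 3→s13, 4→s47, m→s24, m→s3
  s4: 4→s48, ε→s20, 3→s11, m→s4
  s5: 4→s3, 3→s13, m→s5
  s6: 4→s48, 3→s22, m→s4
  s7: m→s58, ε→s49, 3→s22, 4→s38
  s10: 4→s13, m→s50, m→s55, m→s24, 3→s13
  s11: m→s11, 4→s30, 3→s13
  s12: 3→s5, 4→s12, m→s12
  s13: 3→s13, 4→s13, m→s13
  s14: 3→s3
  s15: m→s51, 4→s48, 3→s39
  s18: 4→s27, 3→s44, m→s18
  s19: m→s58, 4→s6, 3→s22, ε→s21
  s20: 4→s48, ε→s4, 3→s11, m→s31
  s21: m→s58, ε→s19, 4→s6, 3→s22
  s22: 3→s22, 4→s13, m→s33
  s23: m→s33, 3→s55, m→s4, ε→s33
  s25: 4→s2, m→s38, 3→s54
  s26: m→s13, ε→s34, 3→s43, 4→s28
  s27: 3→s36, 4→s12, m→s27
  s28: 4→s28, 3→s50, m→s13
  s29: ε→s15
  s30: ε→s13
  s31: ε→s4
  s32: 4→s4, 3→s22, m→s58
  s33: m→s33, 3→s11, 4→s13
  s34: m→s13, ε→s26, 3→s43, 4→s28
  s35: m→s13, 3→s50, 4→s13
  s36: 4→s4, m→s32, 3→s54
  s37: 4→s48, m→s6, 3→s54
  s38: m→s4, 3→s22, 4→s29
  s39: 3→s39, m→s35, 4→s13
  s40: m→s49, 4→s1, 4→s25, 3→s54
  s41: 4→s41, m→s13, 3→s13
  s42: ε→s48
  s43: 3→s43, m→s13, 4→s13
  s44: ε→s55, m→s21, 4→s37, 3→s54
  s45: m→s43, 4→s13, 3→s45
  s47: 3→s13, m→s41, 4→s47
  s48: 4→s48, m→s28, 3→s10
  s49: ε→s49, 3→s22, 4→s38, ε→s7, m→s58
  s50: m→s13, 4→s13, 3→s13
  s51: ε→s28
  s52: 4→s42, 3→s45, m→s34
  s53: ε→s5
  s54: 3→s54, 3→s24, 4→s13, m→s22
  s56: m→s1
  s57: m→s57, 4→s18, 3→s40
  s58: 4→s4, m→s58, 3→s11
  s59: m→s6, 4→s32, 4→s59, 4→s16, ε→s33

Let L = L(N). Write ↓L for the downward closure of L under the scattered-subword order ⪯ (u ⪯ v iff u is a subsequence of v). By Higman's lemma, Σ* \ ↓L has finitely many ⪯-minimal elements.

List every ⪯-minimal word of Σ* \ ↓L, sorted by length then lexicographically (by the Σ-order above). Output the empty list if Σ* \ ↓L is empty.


Antichain: [334, 344mm, 3mm33, 44433].

|Q|=60, |F|=39, |δ|=156 (20 ε).
min D↑ (36 st, q0=0, F={8}): 0:3→1,4→2,m→0 1:3→3,4→4,m→5 2:3→6,4→7,m→2 3:3→3,4→8,m→9 4:3→3,4→10,m→11 5:3→9,4→11,m→12 6:3→3,4→13,m→14 7:3→15,4→16,m→7 8:3→8,4→8,m→8 9:3→9,4→8,m→17 10:3→18,4→19,m→20 11:3→9,4→21,m→22 12:3→23,4→22,m→12 13:3→3,4→19,m→24 14:3→9,4→24,m→12 15:3→3,4→22,m→25 16:3→26,4→16,m→16 17:3→23,4→8,m→17 18:3→18,4→8,m→27 19:3→28,4→19,m→29 20:3→27,4→29,m→8 21:3→30,4→19,m→29 22:3→23,4→19,m→22 23:3→8,4→8,m→23 24:3→9,4→19,m→22 25:3→9,4→22,m→12 26:3→8,4→31,m→26 27:3→27,4→8,m→8 28:3→8,4→8,m→32 29:3→32,4→29,m→8 30:3→30,4→8,m→33 31:3→8,4→34,m→31 32:3→8,4→8,m→8 33:3→32,4→8,m→8 34:3→8,4→34,m→35 35:3→8,4→35,m→8.
'334': |S_i|=[49, 45, 14, 2] end={s13,s30} ∉↓L; 3/3 single-dels accept.
'344mm': |S_i|=[49, 45, 35, 22, 11, 1] end={s13} — reject; 5/5 del acc.
'3mm33': |S_i|=[49, 45, 34, 20, 7, 1] end={s13} ∉↓L; 5/5 del acc.
'44433': run [49, 45, 38, 18, 11, 1] end={s13} rej; 5/5 single-dels accept.
4 obstructions.


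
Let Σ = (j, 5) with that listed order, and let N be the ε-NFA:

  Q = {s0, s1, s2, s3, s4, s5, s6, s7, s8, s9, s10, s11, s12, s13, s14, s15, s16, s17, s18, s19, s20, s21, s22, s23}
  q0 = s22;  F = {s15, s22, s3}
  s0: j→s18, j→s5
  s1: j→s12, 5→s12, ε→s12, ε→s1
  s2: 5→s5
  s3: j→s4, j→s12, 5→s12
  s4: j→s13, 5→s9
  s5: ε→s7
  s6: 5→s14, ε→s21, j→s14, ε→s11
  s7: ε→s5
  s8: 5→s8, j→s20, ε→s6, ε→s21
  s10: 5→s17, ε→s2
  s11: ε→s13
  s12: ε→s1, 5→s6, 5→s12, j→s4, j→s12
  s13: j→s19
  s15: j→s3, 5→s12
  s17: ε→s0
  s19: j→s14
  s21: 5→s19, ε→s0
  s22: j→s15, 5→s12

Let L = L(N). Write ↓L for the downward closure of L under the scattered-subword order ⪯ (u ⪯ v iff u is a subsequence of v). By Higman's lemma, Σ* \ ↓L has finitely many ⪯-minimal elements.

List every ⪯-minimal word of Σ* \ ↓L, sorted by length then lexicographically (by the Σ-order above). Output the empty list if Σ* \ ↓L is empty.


|Q|=24, |F|=3, |δ|=39 (13 ε).
min D↑ (4 st, q0=0, F={2}): 0:j→1,5→2 1:j→3,5→2 2:j→2,5→2 3:j→2,5→2 [Hopcroft].
'5': N↓-sim [17, 14] end={s0,s1,s11,s12,s13,s14,s18,s19,s21,s4,s5,s6,…} rej; 1/1 single-dels accept.
'jjj': run [17, 16, 15, 14] end={s0,s1,s11,s12,s13,s14,s18,s19,s21,s4,s5,s6,…} ∉↓L; 3/3 single-dels accept.
2 words, ⪯-incomp.

A = [5, jjj].


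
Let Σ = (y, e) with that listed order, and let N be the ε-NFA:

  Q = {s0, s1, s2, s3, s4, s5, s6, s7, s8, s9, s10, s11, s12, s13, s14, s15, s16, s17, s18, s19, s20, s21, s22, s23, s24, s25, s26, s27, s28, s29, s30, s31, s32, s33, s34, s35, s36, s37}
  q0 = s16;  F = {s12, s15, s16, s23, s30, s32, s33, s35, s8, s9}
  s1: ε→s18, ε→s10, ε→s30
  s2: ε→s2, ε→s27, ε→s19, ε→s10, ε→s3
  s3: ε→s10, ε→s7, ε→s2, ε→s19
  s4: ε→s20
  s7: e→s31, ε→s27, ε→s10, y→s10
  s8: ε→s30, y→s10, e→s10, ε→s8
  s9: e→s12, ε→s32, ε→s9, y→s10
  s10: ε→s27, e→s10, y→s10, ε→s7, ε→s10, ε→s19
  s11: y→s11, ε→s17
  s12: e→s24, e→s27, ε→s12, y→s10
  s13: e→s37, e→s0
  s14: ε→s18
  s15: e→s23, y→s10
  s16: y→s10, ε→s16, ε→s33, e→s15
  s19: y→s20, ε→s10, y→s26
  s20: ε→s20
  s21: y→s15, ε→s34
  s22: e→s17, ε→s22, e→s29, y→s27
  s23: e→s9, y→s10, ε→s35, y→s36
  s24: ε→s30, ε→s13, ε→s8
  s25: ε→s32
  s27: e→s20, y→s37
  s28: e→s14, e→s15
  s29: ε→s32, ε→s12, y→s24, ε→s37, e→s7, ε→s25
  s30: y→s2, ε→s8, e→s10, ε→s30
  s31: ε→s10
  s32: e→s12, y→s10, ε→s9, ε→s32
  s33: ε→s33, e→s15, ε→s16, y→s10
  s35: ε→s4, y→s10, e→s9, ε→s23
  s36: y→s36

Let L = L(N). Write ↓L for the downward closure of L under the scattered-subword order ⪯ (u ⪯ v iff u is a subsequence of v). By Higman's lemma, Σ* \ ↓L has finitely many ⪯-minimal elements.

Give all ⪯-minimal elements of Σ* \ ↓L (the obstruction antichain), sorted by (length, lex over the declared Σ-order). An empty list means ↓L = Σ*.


Antichain: [y, eeeeee].

|Q|=38, |F|=10, |δ|=92 (50 ε).
min D↑ (7 st, q0=0, F={1}): 0:y→1,e→2 1:y→1,e→1 2:y→1,e→3 3:y→1,e→4 4:y→1,e→5 5:y→1,e→6 6:y→1,e→1 [Hopcroft].
'y': |S_i|=[25, 11] end={s10,s19,s2,s20,s26,s27,s3,s31,s36,s37,s7} rej; 1/1 del acc.
'eeeeee': |S_i|=[25, 23, 22, 18, 16, 15, 9] end={s0,s10,s19,s20,s26,s27,s31,s37,s7} — reject; 6/6 deletions ∈↓L.
2 obstructions.


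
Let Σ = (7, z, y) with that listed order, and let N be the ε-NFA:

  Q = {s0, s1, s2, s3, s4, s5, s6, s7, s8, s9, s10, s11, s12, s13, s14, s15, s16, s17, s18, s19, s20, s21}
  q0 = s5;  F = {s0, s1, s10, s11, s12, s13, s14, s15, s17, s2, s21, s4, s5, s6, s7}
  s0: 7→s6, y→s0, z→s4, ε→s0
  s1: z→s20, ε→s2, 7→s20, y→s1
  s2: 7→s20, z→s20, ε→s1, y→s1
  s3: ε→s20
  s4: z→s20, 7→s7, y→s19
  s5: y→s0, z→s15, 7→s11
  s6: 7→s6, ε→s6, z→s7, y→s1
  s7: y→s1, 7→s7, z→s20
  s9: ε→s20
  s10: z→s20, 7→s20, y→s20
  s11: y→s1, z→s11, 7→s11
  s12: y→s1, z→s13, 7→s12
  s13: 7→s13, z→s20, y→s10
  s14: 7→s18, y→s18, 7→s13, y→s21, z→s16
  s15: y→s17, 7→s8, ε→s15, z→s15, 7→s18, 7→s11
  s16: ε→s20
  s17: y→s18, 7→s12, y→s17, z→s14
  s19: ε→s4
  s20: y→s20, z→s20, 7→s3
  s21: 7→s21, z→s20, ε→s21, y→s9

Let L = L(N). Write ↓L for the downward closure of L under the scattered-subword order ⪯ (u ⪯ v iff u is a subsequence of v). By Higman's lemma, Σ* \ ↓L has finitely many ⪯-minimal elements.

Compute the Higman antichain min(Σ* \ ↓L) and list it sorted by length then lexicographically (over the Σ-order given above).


|Q|=22, |F|=15, |δ|=63 (10 ε).
min D↑ (15 st, q0=0, F={8}): 0:7→1,z→2,y→3 1:7→1,z→1,y→4 2:7→1,z→2,y→5 3:7→6,z→7,y→3 4:7→8,z→8,y→4 5:7→9,z→10,y→5 6:7→6,z→11,y→4 7:7→11,z→8,y→7 8:7→8,z→8,y→8 9:7→9,z→12,y→4 10:7→12,z→8,y→13 11:7→11,z→8,y→4 12:7→12,z→8,y→14 13:7→13,z→8,y→8 14:7→8,z→8,y→8 (ε-aug+det+¬).
'7y7': |S_i|=[22, 14, 6, 2] end={s20,s3} ∉↓L; 3/3 deletions ∈↓L.
'7yz': N↓-sim [22, 14, 6, 2] end={s20,s3} — reject; 3/3 deletions ∈↓L.
'yzz': run [22, 18, 14, 3] end={s16,s20,s3} — reject; 3/3 del acc.
'zyzyy': |S_i|=[22, 19, 16, 9, 6, 3] end={s20,s3,s9} — reject; 5/5 single-dels accept.
4 words, ⪯-incomp.

A = [7y7, 7yz, yzz, zyzyy].


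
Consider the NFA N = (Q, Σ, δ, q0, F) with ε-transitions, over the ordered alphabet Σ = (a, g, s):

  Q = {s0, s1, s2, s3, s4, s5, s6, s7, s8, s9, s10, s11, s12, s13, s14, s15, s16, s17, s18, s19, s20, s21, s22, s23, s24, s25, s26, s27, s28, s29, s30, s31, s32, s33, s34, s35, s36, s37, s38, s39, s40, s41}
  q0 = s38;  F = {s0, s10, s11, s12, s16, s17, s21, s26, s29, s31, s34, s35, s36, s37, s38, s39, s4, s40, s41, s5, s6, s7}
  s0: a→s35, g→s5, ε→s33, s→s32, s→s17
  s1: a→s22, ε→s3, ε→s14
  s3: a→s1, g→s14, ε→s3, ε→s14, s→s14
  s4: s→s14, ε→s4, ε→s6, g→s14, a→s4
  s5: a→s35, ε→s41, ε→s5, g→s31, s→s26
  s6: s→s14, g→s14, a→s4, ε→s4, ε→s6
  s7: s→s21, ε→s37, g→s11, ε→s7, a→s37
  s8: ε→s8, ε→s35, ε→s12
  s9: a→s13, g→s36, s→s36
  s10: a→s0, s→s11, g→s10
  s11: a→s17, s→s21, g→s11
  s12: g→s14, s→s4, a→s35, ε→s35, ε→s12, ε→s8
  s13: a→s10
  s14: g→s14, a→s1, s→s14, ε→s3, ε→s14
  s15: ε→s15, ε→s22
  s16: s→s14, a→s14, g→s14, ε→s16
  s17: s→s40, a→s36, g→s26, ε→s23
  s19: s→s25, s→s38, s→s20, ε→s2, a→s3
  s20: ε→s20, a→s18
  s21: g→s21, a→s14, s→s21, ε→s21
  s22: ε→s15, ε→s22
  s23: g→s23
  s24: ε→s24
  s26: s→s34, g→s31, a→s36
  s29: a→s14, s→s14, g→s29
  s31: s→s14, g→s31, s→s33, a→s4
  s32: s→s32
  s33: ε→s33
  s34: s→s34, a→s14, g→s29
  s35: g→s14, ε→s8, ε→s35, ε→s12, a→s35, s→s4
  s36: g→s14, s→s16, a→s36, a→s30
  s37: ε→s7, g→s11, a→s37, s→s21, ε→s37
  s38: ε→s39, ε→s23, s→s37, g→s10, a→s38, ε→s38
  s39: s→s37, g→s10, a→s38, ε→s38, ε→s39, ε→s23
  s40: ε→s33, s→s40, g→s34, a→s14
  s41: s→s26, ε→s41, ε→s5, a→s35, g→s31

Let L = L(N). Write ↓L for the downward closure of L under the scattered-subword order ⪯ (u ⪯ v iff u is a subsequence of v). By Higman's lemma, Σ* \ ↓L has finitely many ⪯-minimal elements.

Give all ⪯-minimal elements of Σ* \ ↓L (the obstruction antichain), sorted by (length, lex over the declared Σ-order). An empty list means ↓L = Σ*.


|Q|=42, |F|=22, |δ|=133 (46 ε).
min D↑ (18 st, q0=0, F={9}): 0:a→0,g→1,s→2 1:a→3,g→1,s→4 2:a→2,g→4,s→5 3:a→6,g→7,s→8 4:a→8,g→4,s→5 5:a→9,g→5,s→5 6:a→6,g→9,s→10 7:a→6,g→11,s→12 8:a→13,g→12,s→14 9:a→9,g→9,s→9 10:a→10,g→9,s→9 11:a→10,g→11,s→9 12:a→13,g→11,s→15 13:a→13,g→9,s→16 14:a→9,g→15,s→14 15:a→9,g→17,s→15 16:a→9,g→9,s→9 17:a→9,g→17,s→9.
'ssa': |S_i|=[32, 23, 12, 5] end={s1,s14,s15,s22,s3} ∉↓L; 3/3 deletions ∈↓L.
'gaag': run [32, 28, 25, 13, 5] end={s1,s14,s15,s22,s3} rej; 4/4 single-dels accept.
'gaass': |S_i|=[32, 28, 25, 13, 8, 5] end={s1,s14,s15,s22,s3} — reject; 5/5 single-dels accept.
'gaggs': run [32, 28, 25, 21, 11, 6] end={s1,s14,s15,s22,s3,s33} rej; 5/5 del acc.
4 minimals (antichain).

Antichain: [ssa, gaag, gaass, gaggs].


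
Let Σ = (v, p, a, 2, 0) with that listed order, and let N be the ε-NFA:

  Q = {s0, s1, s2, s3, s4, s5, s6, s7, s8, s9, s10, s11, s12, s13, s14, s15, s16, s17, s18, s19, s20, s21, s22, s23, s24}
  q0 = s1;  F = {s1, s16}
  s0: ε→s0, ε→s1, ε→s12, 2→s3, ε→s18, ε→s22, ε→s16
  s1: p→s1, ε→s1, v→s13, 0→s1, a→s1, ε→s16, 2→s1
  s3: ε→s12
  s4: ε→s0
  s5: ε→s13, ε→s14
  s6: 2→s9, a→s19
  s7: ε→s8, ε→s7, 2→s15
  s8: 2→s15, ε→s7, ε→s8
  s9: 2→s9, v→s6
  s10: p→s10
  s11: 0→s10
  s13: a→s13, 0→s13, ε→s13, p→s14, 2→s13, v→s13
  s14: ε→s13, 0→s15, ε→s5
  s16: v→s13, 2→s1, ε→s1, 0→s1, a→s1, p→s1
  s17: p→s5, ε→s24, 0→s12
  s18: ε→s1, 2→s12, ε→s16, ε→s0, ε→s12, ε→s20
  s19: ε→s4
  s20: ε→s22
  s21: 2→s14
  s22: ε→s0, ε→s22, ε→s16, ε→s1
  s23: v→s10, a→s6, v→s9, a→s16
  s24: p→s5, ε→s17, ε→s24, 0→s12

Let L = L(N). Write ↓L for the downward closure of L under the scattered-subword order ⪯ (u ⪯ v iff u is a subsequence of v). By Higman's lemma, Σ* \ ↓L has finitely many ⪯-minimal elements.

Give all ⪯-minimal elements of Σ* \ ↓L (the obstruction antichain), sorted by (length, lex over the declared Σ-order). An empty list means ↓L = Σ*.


|Q|=25, |F|=2, |δ|=69 (34 ε).
min D↑ (2 st, q0=0, F={1}): 0:v→1,p→0,a→0,2→0,0→0 1:v→1,p→1,a→1,2→1,0→1.
'v': run [6, 4] end={s13,s14,s15,s5} rej; 1/1 single-dels accept.
1 words, ⪯-incomp.

Antichain: [v].


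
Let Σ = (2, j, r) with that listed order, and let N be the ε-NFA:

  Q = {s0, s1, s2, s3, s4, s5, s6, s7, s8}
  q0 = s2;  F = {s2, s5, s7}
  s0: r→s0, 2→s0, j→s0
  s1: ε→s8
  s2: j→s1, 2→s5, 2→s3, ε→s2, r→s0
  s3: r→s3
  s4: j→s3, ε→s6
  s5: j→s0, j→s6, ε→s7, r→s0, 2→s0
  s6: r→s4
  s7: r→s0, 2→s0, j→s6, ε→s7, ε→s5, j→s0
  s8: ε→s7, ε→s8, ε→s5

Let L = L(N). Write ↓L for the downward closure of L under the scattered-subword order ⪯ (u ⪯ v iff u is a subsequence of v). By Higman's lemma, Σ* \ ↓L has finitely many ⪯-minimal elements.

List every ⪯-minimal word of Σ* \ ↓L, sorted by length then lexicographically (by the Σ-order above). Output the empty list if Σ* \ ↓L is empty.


|Q|=9, |F|=3, |δ|=27 (9 ε).
min D↑ (3 st, q0=0, F={2}): 0:2→1,j→1,r→2 1:2→2,j→2,r→2 2:2→2,j→2,r→2 (ε-aug+det+¬).
'r': run [9, 4] end={s0,s3,s4,s6} — reject; 1/1 single-dels accept.
'22': N↓-sim [9, 6, 1] end={s0} ∉↓L; 2/2 deletions ∈↓L.
'2j': |S_i|=[9, 6, 4] end={s0,s3,s4,s6} — reject; 2/2 del acc.
'j2': |S_i|=[9, 8, 1] end={s0} ∉↓L; 2/2 single-dels accept.
'jj': |S_i|=[9, 8, 4] end={s0,s3,s4,s6} rej; 2/2 deletions ∈↓L.
5 words, ⪯-incomp.

Antichain: [r, 22, 2j, j2, jj].


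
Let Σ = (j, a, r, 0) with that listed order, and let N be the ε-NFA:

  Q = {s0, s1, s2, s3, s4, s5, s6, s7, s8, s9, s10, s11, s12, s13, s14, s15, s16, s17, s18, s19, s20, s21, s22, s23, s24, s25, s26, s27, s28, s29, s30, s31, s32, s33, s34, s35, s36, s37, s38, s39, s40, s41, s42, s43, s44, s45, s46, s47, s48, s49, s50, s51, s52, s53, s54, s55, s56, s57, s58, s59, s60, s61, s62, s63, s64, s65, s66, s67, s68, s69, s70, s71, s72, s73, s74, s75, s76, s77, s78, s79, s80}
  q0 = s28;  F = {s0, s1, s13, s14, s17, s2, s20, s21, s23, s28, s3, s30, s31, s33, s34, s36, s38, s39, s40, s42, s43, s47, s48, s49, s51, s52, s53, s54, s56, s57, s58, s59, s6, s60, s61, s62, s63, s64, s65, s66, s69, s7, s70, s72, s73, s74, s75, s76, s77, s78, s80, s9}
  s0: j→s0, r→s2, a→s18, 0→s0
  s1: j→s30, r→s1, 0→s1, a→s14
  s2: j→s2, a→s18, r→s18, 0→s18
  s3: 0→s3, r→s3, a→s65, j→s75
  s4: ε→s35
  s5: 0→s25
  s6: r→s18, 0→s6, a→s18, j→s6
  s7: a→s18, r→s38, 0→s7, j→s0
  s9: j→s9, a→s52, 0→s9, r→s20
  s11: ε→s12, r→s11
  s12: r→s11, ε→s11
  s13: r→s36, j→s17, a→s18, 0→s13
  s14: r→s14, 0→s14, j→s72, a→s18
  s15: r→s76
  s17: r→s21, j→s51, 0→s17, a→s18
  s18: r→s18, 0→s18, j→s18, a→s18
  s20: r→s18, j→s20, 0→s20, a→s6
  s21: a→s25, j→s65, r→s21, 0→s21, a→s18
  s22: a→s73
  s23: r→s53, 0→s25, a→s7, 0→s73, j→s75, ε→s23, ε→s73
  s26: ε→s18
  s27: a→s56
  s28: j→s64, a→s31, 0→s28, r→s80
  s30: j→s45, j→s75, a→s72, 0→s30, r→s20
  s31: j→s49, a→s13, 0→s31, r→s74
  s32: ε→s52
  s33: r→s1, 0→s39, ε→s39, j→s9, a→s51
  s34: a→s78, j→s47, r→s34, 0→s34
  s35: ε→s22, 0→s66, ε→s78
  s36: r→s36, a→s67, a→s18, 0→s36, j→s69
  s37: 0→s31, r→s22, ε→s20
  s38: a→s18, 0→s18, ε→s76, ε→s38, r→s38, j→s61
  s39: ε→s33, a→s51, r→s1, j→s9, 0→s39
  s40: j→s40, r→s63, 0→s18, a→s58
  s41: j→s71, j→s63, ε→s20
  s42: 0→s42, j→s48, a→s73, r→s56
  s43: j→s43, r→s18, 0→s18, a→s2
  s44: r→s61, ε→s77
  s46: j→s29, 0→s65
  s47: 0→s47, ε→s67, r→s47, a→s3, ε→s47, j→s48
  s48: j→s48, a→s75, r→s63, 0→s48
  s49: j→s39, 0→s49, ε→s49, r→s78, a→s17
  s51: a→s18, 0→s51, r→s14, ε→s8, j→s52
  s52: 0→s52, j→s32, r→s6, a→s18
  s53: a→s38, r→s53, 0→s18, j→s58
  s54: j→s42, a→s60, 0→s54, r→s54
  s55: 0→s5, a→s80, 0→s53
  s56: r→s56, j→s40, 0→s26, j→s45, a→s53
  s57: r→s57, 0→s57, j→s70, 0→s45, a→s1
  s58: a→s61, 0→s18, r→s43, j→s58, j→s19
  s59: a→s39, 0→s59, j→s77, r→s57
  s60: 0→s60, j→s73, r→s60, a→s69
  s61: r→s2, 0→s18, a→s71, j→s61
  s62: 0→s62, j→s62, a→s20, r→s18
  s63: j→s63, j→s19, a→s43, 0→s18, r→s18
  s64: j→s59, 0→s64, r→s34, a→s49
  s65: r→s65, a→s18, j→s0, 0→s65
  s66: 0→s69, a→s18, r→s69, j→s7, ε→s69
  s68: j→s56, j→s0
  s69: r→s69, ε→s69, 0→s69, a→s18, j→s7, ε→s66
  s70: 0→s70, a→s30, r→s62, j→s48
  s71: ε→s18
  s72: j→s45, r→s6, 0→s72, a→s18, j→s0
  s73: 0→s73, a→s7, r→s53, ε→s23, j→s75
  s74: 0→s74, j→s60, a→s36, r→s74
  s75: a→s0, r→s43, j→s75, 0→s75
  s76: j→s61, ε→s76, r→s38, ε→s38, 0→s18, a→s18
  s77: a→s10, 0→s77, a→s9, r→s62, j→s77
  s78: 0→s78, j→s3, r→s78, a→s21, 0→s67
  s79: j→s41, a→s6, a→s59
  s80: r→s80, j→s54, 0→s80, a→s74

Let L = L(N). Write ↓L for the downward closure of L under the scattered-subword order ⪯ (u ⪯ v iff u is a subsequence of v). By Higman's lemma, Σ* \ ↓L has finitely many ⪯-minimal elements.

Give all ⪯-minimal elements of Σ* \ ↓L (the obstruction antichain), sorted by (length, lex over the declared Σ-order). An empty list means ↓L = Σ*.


A = [aaa, jjjrr, rjjr0].

|Q|=81, |F|=52, |δ|=272 (27 ε).
min D↑ (49 st, q0=0, F={16}): 0:j→1,a→2,r→3,0→0 1:j→4,a→5,r→6,0→1 2:j→5,a→7,r→8,0→2 3:j→9,a→8,r→3,0→3 4:j→10,a→11,r→12,0→4 5:j→11,a→13,r→14,0→5 6:j→15,a→14,r→6,0→6 7:j→13,a→16,r→17,0→7 8:j→18,a→17,r→8,0→8 9:j→19,a→18,r→9,0→9 10:j→10,a→20,r→21,0→10 11:j→20,a→22,r→23,0→11 12:j→24,a→23,r→12,0→12 13:j→22,a→16,r→25,0→13 14:j→26,a→25,r→14,0→14 15:j→27,a→26,r→15,0→15 16:j→16,a→16,r→16,0→16 17:j→28,a→16,r→17,0→17 18:j→29,a→28,r→18,0→18 19:j→27,a→29,r→30,0→19 20:j→20,a→31,r→32,0→20 21:j→21,a→32,r→16,0→21 22:j→31,a→16,r→33,0→22 23:j→34,a→33,r→23,0→23 24:j→27,a→34,r→21,0→24 25:j→35,a→16,r→25,0→25 26:j→36,a→35,r→26,0→26 27:j→27,a→36,r→37,0→27 28:j→38,a→16,r→28,0→28 29:j→36,a→38,r→39,0→29 30:j→40,a→39,r→30,0→16 31:j→31,a→16,r→41,0→31 32:j→32,a→41,r→16,0→32 33:j→42,a→16,r→33,0→33 34:j→36,a→42,r→32,0→34 35:j→43,a→16,r→35,0→35 36:j→36,a→43,r→44,0→36 37:j→37,a→44,r→16,0→16 38:j→43,a→16,r→45,0→38 39:j→46,a→45,r→39,0→16 40:j→40,a→46,r→37,0→16 41:j→41,a→16,r→16,0→41 42:j→43,a→16,r→41,0→42 43:j→43,a→16,r→47,0→43 44:j→44,a→47,r→16,0→16 45:j→48,a→16,r→45,0→16 46:j→46,a→48,r→44,0→16 47:j→47,a→16,r→16,0→16 48:j→48,a→16,r→47,0→16 [Hopcroft].
'aaa': N↓-sim [62, 45, 25, 4] end={s18,s25,s67,s71} — reject; 3/3 single-dels accept.
'jjjrr': run [62, 56, 46, 24, 8, 1] end={s18} — reject; 5/5 single-dels accept.
'rjjr0': N↓-sim [62, 46, 37, 26, 15, 2] end={s18,s26} ∉↓L; 5/5 single-dels accept.
3 minimals (antichain).


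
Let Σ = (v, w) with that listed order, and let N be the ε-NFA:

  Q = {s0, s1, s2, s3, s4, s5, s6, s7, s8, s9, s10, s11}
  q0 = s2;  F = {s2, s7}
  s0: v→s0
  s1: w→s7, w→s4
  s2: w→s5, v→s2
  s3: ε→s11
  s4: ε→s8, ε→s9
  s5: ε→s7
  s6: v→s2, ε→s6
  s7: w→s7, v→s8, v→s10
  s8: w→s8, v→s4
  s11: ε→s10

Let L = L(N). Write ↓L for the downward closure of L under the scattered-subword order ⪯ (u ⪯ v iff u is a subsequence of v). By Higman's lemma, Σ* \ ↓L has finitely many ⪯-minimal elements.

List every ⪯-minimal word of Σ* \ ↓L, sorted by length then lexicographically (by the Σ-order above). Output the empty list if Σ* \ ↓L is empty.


A = [wv].

|Q|=12, |F|=2, |δ|=17 (6 ε).
min D↑ (3 st, q0=0, F={2}): 0:v→0,w→1 1:v→2,w→1 2:v→2,w→2 [Hopcroft].
'wv': run [7, 6, 4] end={s10,s4,s8,s9} rej; 2/2 deletions ∈↓L.
1 minimals (antichain).


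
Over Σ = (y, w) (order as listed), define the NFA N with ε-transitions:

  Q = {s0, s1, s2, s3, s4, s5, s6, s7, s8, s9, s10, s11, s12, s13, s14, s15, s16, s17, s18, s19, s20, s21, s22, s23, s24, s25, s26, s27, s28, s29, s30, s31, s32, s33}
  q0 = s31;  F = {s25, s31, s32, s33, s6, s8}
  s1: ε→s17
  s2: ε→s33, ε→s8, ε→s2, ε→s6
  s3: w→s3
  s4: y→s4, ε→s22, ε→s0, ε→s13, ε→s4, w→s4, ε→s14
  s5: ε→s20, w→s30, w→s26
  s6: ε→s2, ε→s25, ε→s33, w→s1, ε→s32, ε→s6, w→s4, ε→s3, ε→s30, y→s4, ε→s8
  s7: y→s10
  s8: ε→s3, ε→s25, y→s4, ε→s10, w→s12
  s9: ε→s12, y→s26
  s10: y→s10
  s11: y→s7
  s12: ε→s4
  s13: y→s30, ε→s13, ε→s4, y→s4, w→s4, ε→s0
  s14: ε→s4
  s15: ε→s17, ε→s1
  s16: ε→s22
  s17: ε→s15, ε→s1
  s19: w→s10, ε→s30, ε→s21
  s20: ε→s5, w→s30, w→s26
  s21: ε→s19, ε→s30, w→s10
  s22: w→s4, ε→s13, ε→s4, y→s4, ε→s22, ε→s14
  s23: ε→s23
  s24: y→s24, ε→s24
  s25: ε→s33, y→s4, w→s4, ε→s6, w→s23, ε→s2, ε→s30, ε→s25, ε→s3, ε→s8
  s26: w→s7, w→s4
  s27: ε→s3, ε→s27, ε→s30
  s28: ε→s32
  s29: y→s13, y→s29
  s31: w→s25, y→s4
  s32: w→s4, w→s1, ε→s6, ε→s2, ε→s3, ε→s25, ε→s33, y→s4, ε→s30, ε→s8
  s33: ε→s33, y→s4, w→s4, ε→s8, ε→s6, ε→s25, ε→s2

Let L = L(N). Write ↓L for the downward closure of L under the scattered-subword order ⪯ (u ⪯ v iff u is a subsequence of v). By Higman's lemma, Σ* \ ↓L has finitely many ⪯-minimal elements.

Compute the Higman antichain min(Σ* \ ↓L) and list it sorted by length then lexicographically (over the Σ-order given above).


|Q|=34, |F|=6, |δ|=105 (67 ε).
min D↑ (3 st, q0=0, F={1}): 0:y→1,w→2 1:y→1,w→1 2:y→1,w→1 [Hopcroft].
'y': N↓-sim [20, 7] end={s0,s10,s13,s14,s22,s30,s4} ∉↓L; 1/1 single-dels accept.
'ww': |S_i|=[20, 19, 12] end={s0,s1,s12,s13,s14,s15,s17,s22,s23,s3,s30,s4} — reject; 2/2 deletions ∈↓L.
2 minimals (antichain).

Antichain: [y, ww].


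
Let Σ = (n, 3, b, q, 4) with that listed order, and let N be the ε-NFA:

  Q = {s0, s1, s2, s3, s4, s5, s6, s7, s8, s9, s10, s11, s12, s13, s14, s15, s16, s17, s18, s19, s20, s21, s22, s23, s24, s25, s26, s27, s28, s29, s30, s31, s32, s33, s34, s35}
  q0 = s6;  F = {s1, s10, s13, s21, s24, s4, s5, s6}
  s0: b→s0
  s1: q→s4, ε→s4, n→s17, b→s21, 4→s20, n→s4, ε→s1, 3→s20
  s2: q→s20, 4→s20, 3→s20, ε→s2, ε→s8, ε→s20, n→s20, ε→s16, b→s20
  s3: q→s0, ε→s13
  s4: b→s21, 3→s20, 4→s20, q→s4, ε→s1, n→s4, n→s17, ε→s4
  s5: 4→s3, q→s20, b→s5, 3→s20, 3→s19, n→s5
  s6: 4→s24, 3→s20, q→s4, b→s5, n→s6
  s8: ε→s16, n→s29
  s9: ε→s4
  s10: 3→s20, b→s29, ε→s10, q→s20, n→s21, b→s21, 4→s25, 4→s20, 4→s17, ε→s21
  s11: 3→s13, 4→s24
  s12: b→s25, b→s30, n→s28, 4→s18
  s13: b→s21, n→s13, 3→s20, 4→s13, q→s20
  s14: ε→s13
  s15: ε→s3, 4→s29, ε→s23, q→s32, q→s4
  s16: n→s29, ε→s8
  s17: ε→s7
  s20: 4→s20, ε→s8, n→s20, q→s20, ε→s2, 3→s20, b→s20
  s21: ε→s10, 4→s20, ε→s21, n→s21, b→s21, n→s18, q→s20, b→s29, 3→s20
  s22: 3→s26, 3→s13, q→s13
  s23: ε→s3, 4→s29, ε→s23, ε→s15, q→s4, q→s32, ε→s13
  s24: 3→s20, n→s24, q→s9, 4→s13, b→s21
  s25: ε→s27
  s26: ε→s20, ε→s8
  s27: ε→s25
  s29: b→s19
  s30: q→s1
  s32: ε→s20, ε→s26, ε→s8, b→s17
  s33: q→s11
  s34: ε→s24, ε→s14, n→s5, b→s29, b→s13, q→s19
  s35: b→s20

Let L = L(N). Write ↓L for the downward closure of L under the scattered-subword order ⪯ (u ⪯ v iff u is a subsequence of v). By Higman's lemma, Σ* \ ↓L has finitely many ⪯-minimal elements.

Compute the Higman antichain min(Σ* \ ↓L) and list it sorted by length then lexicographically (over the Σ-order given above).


|Q|=36, |F|=8, |δ|=121 (35 ε).
min D↑ (7 st, q0=0, F={1}): 0:n→0,3→1,b→2,q→3,4→4 1:n→1,3→1,b→1,q→1,4→1 2:n→2,3→1,b→2,q→1,4→5 3:n→3,3→1,b→6,q→3,4→1 4:n→4,3→1,b→6,q→3,4→5 5:n→5,3→1,b→6,q→1,4→5 6:n→6,3→1,b→6,q→1,4→1.
'3': |S_i|=[22, 6] end={s16,s19,s2,s20,s29,s8} ∉↓L; 1/1 single-dels accept.
'bq': |S_i|=[22, 17, 7] end={s0,s16,s19,s2,s20,s29,s8} ∉↓L; 2/2 deletions ∈↓L.
'q4': N↓-sim [22, 17, 10] end={s16,s17,s19,s2,s20,s25,s27,s29,s7,s8} — reject; 2/2 single-dels accept.
'4b4': |S_i|=[22, 20, 14, 10] end={s16,s17,s19,s2,s20,s25,s27,s29,s7,s8} ∉↓L; 3/3 del acc.
'44q': run [22, 20, 14, 6] end={s16,s19,s2,s20,s29,s8} ∉↓L; 3/3 del acc.
5 minimals (antichain).

min(Σ*\↓L) = [3, bq, q4, 4b4, 44q].


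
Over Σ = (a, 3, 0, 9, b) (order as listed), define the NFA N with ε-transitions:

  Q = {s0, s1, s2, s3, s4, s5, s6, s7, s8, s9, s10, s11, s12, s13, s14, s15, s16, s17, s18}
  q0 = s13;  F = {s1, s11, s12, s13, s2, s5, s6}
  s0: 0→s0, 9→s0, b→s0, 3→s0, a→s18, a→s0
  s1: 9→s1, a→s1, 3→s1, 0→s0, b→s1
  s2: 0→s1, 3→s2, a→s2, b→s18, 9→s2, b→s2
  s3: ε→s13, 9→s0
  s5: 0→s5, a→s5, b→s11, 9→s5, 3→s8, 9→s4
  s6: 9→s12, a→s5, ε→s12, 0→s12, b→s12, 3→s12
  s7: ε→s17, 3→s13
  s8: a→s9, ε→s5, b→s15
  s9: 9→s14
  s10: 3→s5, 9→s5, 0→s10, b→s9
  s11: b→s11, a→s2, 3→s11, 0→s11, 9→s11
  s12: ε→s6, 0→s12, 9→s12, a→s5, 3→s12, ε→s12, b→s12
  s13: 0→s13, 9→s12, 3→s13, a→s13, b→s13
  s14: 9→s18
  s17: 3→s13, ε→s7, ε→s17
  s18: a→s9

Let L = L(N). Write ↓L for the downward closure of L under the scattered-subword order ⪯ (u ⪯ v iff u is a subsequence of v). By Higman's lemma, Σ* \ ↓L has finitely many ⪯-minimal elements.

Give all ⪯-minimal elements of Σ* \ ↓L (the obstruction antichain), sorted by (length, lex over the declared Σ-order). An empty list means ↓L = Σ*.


Antichain: [9aba00].

|Q|=19, |F|=7, |δ|=63 (8 ε).
min D↑ (7 st, q0=0, F={6}): 0:a→0,3→0,0→0,9→1,b→0 1:a→2,3→1,0→1,9→1,b→1 2:a→2,3→2,0→2,9→2,b→3 3:a→4,3→3,0→3,9→3,b→3 4:a→4,3→4,0→5,9→4,b→4 5:a→5,3→5,0→6,9→5,b→5 6:a→6,3→6,0→6,9→6,b→6.
'9aba00': N↓-sim [14, 13, 11, 8, 6, 5, 4] end={s0,s14,s18,s9} ∉↓L; 6/6 deletions ∈↓L.
1 obstructions.


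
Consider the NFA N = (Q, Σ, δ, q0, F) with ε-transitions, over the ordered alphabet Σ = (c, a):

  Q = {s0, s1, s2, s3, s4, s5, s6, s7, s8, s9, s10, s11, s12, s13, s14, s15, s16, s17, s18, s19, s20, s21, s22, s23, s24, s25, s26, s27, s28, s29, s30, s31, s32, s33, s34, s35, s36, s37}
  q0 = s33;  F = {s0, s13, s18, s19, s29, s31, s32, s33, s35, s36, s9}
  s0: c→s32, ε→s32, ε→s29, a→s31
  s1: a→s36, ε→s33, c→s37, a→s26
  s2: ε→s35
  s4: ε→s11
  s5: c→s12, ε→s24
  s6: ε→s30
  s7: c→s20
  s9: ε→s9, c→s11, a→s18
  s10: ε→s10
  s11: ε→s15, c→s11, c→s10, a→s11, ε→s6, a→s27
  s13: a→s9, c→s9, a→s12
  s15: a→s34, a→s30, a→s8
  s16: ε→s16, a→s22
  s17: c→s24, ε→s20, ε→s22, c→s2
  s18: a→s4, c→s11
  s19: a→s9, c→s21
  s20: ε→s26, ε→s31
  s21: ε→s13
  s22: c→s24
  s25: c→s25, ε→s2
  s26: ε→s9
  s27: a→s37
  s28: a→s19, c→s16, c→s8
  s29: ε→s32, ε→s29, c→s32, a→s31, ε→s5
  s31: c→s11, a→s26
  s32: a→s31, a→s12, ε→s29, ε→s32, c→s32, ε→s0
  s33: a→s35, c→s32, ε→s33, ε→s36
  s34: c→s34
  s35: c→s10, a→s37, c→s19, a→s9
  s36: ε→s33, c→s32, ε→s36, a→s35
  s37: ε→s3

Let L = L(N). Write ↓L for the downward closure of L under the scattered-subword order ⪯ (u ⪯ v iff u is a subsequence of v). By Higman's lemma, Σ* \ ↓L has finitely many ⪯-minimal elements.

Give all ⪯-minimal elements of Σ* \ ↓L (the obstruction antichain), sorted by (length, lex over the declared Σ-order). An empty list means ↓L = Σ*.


|Q|=38, |F|=11, |δ|=78 (30 ε).
min D↑ (9 st, q0=0, F={6}): 0:c→1,a→2 1:c→1,a→3 2:c→4,a→5 3:c→6,a→5 4:c→7,a→5 5:c→6,a→8 6:c→6,a→6 7:c→5,a→5 8:c→6,a→6 (ε-aug+det+¬).
'cac': |S_i|=[27, 24, 16, 10] end={s10,s11,s15,s27,s3,s30,s34,s37,s6,s8} rej; 3/3 del acc.
'aac': |S_i|=[27, 20, 15, 10] end={s10,s11,s15,s27,s3,s30,s34,s37,s6,s8} ∉↓L; 3/3 deletions ∈↓L.
'aaaa': |S_i|=[27, 20, 15, 12, 11] end={s10,s11,s15,s27,s3,s30,s34,s37,s4,s6,s8} — reject; 4/4 deletions ∈↓L.
'acccc': run [27, 20, 17, 16, 13, 10] end={s10,s11,s15,s27,s3,s30,s34,s37,s6,s8} ∉↓L; 5/5 single-dels accept.
'acccaa': N↓-sim [27, 20, 17, 16, 13, 12, 11] end={s10,s11,s15,s27,s3,s30,s34,s37,s4,s6,s8} ∉↓L; 6/6 del acc.
5 obstructions.

min(Σ*\↓L) = [cac, aac, aaaa, acccc, acccaa].
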